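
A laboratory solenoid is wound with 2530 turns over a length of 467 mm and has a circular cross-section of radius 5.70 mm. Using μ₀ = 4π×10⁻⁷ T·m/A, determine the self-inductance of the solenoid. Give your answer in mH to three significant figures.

A = πr² = π(5.700×10^-3 m)² = 1.021×10^-4 m².
For a long solenoid, L = μ₀N²A/ℓ.
L = (4π×10⁻⁷)(2530)²(1.021×10^-4)/(0.467 m) = 1.758×10^-3 H.

L ≈ 1.76 mH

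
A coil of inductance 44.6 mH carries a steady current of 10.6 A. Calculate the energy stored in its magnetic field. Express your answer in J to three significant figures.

Stored magnetic energy: U = ½LI².
U = ½(4.460×10^-2 H)(10.6 A)² = 2.506 J.

U ≈ 2.51 J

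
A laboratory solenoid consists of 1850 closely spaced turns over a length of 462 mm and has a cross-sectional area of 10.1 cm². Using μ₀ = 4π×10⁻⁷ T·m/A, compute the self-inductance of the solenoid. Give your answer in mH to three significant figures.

L ≈ 9.40 mH

A = 10.1 cm² = 1.010×10^-3 m².
For a long solenoid, L = μ₀N²A/ℓ.
L = (4π×10⁻⁷)(1850)²(1.010×10^-3)/(0.462 m) = 9.402×10^-3 H.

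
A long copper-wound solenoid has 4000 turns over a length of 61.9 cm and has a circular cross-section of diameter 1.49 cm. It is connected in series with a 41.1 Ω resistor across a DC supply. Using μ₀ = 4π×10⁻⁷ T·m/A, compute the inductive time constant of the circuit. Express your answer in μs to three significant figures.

A = π(d/2)² = π(7.450×10^-3 m)² = 1.744×10^-4 m².
L = μ₀N²A/ℓ = (4π×10⁻⁷)(4000)²(1.744×10^-4)/(0.619) = 5.664×10^-3 H.
τ = L/R = (5.664×10^-3)/(41.1) = 1.378×10^-4 s.

τ ≈ 138 μs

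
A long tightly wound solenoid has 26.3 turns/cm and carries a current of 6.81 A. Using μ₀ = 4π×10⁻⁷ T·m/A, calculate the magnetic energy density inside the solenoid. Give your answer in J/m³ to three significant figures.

u ≈ 202 J/m³

B = μ₀nI = (4π×10⁻⁷)(2.630×10^3)(6.81) = 2.251×10^-2 T.
u = B²/(2μ₀) = (2.251×10^-2)²/(2×4π×10⁻⁷) = 201.6 J/m³.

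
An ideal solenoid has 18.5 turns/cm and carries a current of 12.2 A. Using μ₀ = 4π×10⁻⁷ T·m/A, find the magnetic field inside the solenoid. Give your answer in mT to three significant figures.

B ≈ 28.4 mT

Inside a long solenoid, B = μ₀nI.
B = (4π×10⁻⁷)(1.850×10^3 m⁻¹)(12.2 A) = 2.836×10^-2 T.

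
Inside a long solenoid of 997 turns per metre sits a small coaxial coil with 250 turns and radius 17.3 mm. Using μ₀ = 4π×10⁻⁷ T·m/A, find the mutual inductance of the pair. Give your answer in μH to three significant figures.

M ≈ 295 μH

The outer solenoid produces a uniform field B₁ = μ₀n₁I₁ across the inner coil,
so the flux linkage is N₂Φ = N₂B₁A₂ = μ₀n₁N₂A₂·I₁, giving M = μ₀n₁N₂A₂.
A₂ = πr² = π(1.730×10^-2 m)² = 9.402×10^-4 m².
M = (4π×10⁻⁷)(997)(250)(9.402×10^-4) = 2.945×10^-4 H.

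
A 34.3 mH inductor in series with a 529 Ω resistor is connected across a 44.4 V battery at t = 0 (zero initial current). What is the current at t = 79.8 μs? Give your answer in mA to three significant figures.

τ = L/R = 3.430×10^-2/529 = 6.484×10^-5 s; final current I_∞ = ε/R = 44.4/529 = 8.393×10^-2 A.
I(t) = I_∞(1 − e^(−t/τ)) with t/τ = 1.231.
I = (8.393×10^-2)(1 − e^(−1.231)) = 5.942×10^-2 A.

I ≈ 59.4 mA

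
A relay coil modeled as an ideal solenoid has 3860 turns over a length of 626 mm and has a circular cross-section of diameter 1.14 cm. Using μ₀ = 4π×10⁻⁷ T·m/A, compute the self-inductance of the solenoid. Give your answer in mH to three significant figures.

A = π(d/2)² = π(5.700×10^-3 m)² = 1.021×10^-4 m².
For a long solenoid, L = μ₀N²A/ℓ.
L = (4π×10⁻⁷)(3860)²(1.021×10^-4)/(0.626 m) = 3.053×10^-3 H.

L ≈ 3.05 mH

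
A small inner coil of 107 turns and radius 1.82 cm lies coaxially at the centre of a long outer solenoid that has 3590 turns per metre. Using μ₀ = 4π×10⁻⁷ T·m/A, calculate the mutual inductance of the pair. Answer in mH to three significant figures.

The outer solenoid produces a uniform field B₁ = μ₀n₁I₁ across the inner coil,
so the flux linkage is N₂Φ = N₂B₁A₂ = μ₀n₁N₂A₂·I₁, giving M = μ₀n₁N₂A₂.
A₂ = πr² = π(1.820×10^-2 m)² = 1.041×10^-3 m².
M = (4π×10⁻⁷)(3590)(107)(1.041×10^-3) = 5.023×10^-4 H.

M ≈ 0.502 mH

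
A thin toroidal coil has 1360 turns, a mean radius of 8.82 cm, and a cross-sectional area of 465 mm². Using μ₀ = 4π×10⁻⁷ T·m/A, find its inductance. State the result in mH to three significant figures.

For a thin toroid, L = μ₀N²A/(2πR).
L = (4π×10⁻⁷)(1360)²(4.650×10^-4) / (2π×8.820×10^-2 m) = 1.950×10^-3 H.

L ≈ 1.95 mH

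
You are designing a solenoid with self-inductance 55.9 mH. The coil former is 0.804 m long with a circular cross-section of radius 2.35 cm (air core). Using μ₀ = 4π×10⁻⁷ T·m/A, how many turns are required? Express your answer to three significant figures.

A = πr² = π(2.350×10^-2 m)² = 1.7349×10^-3 m².
From L = μ₀N²A/ℓ, N = √(Lℓ / (μ₀A)).
N = √[(5.590×10^-2)(0.804) / ((4π×10⁻⁷)×1.7349×10^-3)] = √(2.061×10^7) ≈ 4540.3.

N ≈ 4540 turns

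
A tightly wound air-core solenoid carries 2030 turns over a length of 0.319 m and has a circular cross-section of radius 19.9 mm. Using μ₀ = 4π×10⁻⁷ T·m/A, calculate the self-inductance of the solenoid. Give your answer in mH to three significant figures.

A = πr² = π(1.990×10^-2 m)² = 1.244×10^-3 m².
For a long solenoid, L = μ₀N²A/ℓ.
L = (4π×10⁻⁷)(2030)²(1.244×10^-3)/(0.319 m) = 2.020×10^-2 H.

L ≈ 20.2 mH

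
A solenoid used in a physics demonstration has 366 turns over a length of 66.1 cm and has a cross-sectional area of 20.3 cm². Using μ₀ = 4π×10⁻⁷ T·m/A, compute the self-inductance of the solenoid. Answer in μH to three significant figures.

A = 20.3 cm² = 2.030×10^-3 m².
For a long solenoid, L = μ₀N²A/ℓ.
L = (4π×10⁻⁷)(366)²(2.030×10^-3)/(0.661 m) = 5.170×10^-4 H.

L ≈ 517 μH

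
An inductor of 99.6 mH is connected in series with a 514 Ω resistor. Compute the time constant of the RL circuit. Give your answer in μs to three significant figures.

τ ≈ 194 μs

τ = L/R = (9.960×10^-2 H)/(514 Ω) = 1.938×10^-4 s.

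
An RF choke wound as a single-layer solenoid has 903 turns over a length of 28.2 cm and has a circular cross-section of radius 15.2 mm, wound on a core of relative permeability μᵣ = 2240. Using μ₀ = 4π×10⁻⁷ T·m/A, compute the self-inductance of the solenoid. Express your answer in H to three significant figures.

L ≈ 5.91 H

A = πr² = π(1.520×10^-2 m)² = 7.258×10^-4 m².
For a long solenoid, L = μ₀μᵣN²A/ℓ.
L = (4π×10⁻⁷)(2240)(903)²(7.258×10^-4)/(0.282 m) = 5.908 H.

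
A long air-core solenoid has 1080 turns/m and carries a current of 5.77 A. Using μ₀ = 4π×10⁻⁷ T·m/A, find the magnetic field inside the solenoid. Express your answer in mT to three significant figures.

Inside a long solenoid, B = μ₀nI.
B = (4π×10⁻⁷)(1.080×10^3 m⁻¹)(5.77 A) = 7.831×10^-3 T.

B ≈ 7.83 mT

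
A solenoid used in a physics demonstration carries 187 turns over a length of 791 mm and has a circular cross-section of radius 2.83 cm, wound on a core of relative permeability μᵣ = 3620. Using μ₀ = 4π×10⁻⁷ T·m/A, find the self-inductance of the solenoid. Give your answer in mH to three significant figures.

L ≈ 506 mH

A = πr² = π(2.830×10^-2 m)² = 2.516×10^-3 m².
For a long solenoid, L = μ₀μᵣN²A/ℓ.
L = (4π×10⁻⁷)(3620)(187)²(2.516×10^-3)/(0.791 m) = 0.506 H.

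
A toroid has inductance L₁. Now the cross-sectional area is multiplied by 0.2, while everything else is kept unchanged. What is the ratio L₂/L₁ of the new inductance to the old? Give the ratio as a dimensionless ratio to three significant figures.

L₂/L₁ = 0.200

For a toroid, L ∝ μᵣN²A/R.
L₂/L₁ = (0.2) = 0.200.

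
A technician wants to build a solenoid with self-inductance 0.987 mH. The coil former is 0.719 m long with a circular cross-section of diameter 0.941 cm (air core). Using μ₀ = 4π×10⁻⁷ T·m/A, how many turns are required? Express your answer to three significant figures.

N ≈ 2850 turns

A = π(d/2)² = π(4.705×10^-3 m)² = 6.9546×10^-5 m².
From L = μ₀N²A/ℓ, N = √(Lℓ / (μ₀A)).
N = √[(9.870×10^-4)(0.719) / ((4π×10⁻⁷)×6.9546×10^-5)] = √(8.120×10^6) ≈ 2849.6.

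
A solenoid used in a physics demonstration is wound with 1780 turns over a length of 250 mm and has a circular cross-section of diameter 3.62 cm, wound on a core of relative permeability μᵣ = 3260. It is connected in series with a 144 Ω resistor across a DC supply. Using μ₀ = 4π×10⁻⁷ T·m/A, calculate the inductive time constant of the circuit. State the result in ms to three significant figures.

τ ≈ 371 ms

A = π(d/2)² = π(1.810×10^-2 m)² = 1.029×10^-3 m².
L = μ₀μᵣN²A/ℓ = (4π×10⁻⁷)(3260)(1780)²(1.029×10^-3)/(0.25) = 53.44 H.
τ = L/R = (53.44)/(144) = 0.3711 s.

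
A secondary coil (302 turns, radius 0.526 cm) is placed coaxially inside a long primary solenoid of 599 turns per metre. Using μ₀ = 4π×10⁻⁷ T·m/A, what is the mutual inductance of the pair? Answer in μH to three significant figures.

M ≈ 19.8 μH

The outer solenoid produces a uniform field B₁ = μ₀n₁I₁ across the inner coil,
so the flux linkage is N₂Φ = N₂B₁A₂ = μ₀n₁N₂A₂·I₁, giving M = μ₀n₁N₂A₂.
A₂ = πr² = π(5.260×10^-3 m)² = 8.692×10^-5 m².
M = (4π×10⁻⁷)(599)(302)(8.692×10^-5) = 1.976×10^-5 H.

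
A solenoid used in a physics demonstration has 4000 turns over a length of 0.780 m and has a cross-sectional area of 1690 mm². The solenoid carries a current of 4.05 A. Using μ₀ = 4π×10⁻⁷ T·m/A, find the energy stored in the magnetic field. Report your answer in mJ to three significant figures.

A = 1690 mm² = 1.690×10^-3 m².
L = μ₀N²A/ℓ = (4π×10⁻⁷)(4000)²(1.690×10^-3)/(0.78) = 4.356×10^-2 H.
U = ½LI² = ½(4.356×10^-2)(4.05)² = 0.3573 J.

U ≈ 357 mJ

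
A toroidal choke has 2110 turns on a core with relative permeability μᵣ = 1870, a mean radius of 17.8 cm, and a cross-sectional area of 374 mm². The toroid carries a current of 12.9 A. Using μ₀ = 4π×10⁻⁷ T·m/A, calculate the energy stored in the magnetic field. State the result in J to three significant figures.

L = μ₀μᵣN²A/(2πR) = (4π×10⁻⁷)(1870)(2110)²(3.740×10^-4)/(2π×0.178) = 3.499 H.
U = ½LI² = ½(3.499)(12.9)² = 291.1 J.

U ≈ 291 J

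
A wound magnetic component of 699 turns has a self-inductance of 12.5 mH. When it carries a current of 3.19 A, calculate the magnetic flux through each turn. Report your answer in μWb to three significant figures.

From L = NΦ_B/I, the flux per turn is Φ_B = LI/N.
Φ_B = (1.250×10^-2 H)(3.19 A)/699 = 5.7046×10^-5 Wb.

Φ_B ≈ 57.0 μWb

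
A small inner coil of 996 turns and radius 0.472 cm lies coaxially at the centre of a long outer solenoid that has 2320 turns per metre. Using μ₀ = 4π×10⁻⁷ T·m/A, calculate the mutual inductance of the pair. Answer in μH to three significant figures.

The outer solenoid produces a uniform field B₁ = μ₀n₁I₁ across the inner coil,
so the flux linkage is N₂Φ = N₂B₁A₂ = μ₀n₁N₂A₂·I₁, giving M = μ₀n₁N₂A₂.
A₂ = πr² = π(4.720×10^-3 m)² = 6.999×10^-5 m².
M = (4π×10⁻⁷)(2320)(996)(6.999×10^-5) = 2.032×10^-4 H.

M ≈ 203 μH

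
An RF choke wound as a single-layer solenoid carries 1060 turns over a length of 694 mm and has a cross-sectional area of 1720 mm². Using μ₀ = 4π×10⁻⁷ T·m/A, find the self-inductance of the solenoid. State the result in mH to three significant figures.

A = 1720 mm² = 1.720×10^-3 m².
For a long solenoid, L = μ₀N²A/ℓ.
L = (4π×10⁻⁷)(1060)²(1.720×10^-3)/(0.694 m) = 3.499×10^-3 H.

L ≈ 3.50 mH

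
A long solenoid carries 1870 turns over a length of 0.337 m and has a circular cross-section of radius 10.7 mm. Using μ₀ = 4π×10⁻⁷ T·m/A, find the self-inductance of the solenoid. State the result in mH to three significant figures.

A = πr² = π(1.070×10^-2 m)² = 3.597×10^-4 m².
For a long solenoid, L = μ₀N²A/ℓ.
L = (4π×10⁻⁷)(1870)²(3.597×10^-4)/(0.337 m) = 4.690×10^-3 H.

L ≈ 4.69 mH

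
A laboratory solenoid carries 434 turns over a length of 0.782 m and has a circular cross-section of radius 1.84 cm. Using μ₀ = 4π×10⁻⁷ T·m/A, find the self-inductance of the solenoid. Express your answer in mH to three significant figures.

L ≈ 0.322 mH

A = πr² = π(1.840×10^-2 m)² = 1.064×10^-3 m².
For a long solenoid, L = μ₀N²A/ℓ.
L = (4π×10⁻⁷)(434)²(1.064×10^-3)/(0.782 m) = 3.219×10^-4 H.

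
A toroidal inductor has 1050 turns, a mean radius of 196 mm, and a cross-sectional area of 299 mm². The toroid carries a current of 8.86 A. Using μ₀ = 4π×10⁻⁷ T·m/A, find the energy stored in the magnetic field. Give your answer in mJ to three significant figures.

L = μ₀N²A/(2πR) = (4π×10⁻⁷)(1050)²(2.990×10^-4)/(2π×0.196) = 3.364×10^-4 H.
U = ½LI² = ½(3.364×10^-4)(8.86)² = 1.320×10^-2 J.

U ≈ 13.2 mJ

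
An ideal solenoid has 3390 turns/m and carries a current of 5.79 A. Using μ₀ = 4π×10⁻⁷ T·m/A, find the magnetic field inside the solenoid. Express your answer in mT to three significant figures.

B ≈ 24.7 mT

Inside a long solenoid, B = μ₀nI.
B = (4π×10⁻⁷)(3.390×10^3 m⁻¹)(5.79 A) = 2.467×10^-2 T.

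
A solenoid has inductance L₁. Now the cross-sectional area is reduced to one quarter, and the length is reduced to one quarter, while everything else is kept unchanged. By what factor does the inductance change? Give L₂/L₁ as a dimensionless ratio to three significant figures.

For a solenoid, L ∝ μᵣN²A/ℓ.
L₂/L₁ = (0.25) × (0.25)^-1 = 1.00.

L₂/L₁ = 1.00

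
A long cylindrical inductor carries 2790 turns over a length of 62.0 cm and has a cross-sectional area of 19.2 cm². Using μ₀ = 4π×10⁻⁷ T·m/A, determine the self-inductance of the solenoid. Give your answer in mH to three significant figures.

A = 19.2 cm² = 1.920×10^-3 m².
For a long solenoid, L = μ₀N²A/ℓ.
L = (4π×10⁻⁷)(2790)²(1.920×10^-3)/(0.62 m) = 3.029×10^-2 H.

L ≈ 30.3 mH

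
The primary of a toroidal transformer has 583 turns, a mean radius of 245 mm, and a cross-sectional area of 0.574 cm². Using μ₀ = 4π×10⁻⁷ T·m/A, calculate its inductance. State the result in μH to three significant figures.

L ≈ 15.9 μH

For a thin toroid, L = μ₀N²A/(2πR).
L = (4π×10⁻⁷)(583)²(5.740×10^-5) / (2π×0.245 m) = 1.593×10^-5 H.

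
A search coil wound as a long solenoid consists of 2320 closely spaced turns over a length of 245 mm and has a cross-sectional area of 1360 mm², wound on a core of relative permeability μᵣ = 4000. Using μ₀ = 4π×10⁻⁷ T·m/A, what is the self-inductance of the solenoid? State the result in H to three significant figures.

A = 1360 mm² = 1.360×10^-3 m².
For a long solenoid, L = μ₀μᵣN²A/ℓ.
L = (4π×10⁻⁷)(4000)(2320)²(1.360×10^-3)/(0.245 m) = 150.2 H.

L ≈ 150 H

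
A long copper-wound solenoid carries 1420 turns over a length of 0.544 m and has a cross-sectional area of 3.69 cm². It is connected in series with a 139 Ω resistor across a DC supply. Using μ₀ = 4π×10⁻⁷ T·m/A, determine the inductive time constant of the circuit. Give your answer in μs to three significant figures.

A = 3.69 cm² = 3.690×10^-4 m².
L = μ₀N²A/ℓ = (4π×10⁻⁷)(1420)²(3.690×10^-4)/(0.544) = 1.719×10^-3 H.
τ = L/R = (1.719×10^-3)/(139) = 1.237×10^-5 s.

τ ≈ 12.4 μs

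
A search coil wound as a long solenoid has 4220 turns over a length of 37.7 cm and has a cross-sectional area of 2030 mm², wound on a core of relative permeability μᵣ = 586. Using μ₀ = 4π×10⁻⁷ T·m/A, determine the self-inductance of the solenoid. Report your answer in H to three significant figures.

L ≈ 70.6 H

A = 2030 mm² = 2.030×10^-3 m².
For a long solenoid, L = μ₀μᵣN²A/ℓ.
L = (4π×10⁻⁷)(586)(4220)²(2.030×10^-3)/(0.377 m) = 70.61 H.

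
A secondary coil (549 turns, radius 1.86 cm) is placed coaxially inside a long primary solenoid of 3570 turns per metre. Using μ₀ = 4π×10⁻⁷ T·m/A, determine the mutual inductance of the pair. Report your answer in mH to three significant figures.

The outer solenoid produces a uniform field B₁ = μ₀n₁I₁ across the inner coil,
so the flux linkage is N₂Φ = N₂B₁A₂ = μ₀n₁N₂A₂·I₁, giving M = μ₀n₁N₂A₂.
A₂ = πr² = π(1.860×10^-2 m)² = 1.087×10^-3 m².
M = (4π×10⁻⁷)(3570)(549)(1.087×10^-3) = 2.677×10^-3 H.

M ≈ 2.68 mH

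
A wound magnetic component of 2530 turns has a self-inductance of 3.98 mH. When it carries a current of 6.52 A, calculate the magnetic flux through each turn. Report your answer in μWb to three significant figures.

From L = NΦ_B/I, the flux per turn is Φ_B = LI/N.
Φ_B = (3.980×10^-3 H)(6.52 A)/2530 = 1.026×10^-5 Wb.

Φ_B ≈ 10.3 μWb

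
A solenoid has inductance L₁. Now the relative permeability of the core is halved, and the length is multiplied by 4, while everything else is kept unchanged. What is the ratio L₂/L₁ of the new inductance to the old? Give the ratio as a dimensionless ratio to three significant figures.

For a solenoid, L ∝ μᵣN²A/ℓ.
L₂/L₁ = (0.5) × (4)^-1 = 0.125.

L₂/L₁ = 0.125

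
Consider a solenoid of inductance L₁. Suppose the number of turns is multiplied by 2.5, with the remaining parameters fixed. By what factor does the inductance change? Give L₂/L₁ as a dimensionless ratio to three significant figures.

For a solenoid, L ∝ μᵣN²A/ℓ.
L₂/L₁ = (2.5)^2 = 6.25.

L₂/L₁ = 6.25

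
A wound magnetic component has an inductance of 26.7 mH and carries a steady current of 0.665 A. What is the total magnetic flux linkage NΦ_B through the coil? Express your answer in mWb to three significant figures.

NΦ_B ≈ 17.8 mWb

From L = NΦ_B/I, the flux linkage is NΦ_B = LI.
NΦ_B = (2.670×10^-2 H)(0.665 A) = 1.776×10^-2 Wb.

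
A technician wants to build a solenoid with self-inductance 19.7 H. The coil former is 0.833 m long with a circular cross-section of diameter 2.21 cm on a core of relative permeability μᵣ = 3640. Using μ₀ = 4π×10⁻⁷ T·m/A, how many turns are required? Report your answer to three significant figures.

N ≈ 3060 turns

A = π(d/2)² = π(1.105×10^-2 m)² = 3.836×10^-4 m².
From L = μ₀μᵣN²A/ℓ, N = √(Lℓ / (μ₀μᵣA)).
N = √[(19.7)(0.833) / ((4π×10⁻⁷)(3640)×3.836×10^-4)] = √(9.352×10^6) ≈ 3058.2.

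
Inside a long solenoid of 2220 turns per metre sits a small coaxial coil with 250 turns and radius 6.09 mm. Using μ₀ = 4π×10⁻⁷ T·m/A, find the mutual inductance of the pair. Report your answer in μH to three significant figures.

The outer solenoid produces a uniform field B₁ = μ₀n₁I₁ across the inner coil,
so the flux linkage is N₂Φ = N₂B₁A₂ = μ₀n₁N₂A₂·I₁, giving M = μ₀n₁N₂A₂.
A₂ = πr² = π(6.090×10^-3 m)² = 1.165×10^-4 m².
M = (4π×10⁻⁷)(2220)(250)(1.165×10^-4) = 8.126×10^-5 H.

M ≈ 81.3 μH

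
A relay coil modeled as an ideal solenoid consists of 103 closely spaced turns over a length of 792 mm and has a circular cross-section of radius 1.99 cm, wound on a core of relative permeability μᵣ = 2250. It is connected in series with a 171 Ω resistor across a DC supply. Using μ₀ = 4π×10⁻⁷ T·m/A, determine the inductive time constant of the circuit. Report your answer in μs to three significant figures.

τ ≈ 276 μs

A = πr² = π(1.990×10^-2 m)² = 1.244×10^-3 m².
L = μ₀μᵣN²A/ℓ = (4π×10⁻⁷)(2250)(103)²(1.244×10^-3)/(0.792) = 4.712×10^-2 H.
τ = L/R = (4.712×10^-2)/(171) = 2.756×10^-4 s.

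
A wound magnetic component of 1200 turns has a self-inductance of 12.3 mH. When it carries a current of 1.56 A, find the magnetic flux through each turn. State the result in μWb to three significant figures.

Φ_B ≈ 16.0 μWb

From L = NΦ_B/I, the flux per turn is Φ_B = LI/N.
Φ_B = (1.230×10^-2 H)(1.56 A)/1200 = 1.599×10^-5 Wb.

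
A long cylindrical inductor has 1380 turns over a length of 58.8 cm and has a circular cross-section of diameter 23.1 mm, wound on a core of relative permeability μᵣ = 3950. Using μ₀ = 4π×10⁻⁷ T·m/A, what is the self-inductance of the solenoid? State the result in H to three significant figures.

L ≈ 6.74 H

A = π(d/2)² = π(1.155×10^-2 m)² = 4.191×10^-4 m².
For a long solenoid, L = μ₀μᵣN²A/ℓ.
L = (4π×10⁻⁷)(3950)(1380)²(4.191×10^-4)/(0.588 m) = 6.738 H.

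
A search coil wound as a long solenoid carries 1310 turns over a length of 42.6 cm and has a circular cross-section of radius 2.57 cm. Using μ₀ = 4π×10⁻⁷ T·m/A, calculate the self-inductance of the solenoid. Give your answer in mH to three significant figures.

L ≈ 10.5 mH

A = πr² = π(2.570×10^-2 m)² = 2.07499×10^-3 m².
For a long solenoid, L = μ₀N²A/ℓ.
L = (4π×10⁻⁷)(1310)²(2.07499×10^-3)/(0.426 m) = 1.050×10^-2 H.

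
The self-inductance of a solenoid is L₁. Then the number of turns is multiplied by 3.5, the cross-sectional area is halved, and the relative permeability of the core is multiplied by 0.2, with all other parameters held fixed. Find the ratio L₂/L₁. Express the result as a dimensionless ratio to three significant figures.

L₂/L₁ = 1.23

For a solenoid, L ∝ μᵣN²A/ℓ.
L₂/L₁ = (3.5)^2 × (0.5) × (0.2) = 1.23.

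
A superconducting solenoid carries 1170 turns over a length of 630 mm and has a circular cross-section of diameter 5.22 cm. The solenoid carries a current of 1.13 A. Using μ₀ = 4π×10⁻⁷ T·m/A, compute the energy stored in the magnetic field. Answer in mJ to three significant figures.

A = π(d/2)² = π(2.610×10^-2 m)² = 2.140×10^-3 m².
L = μ₀N²A/ℓ = (4π×10⁻⁷)(1170)²(2.140×10^-3)/(0.63) = 5.843×10^-3 H.
U = ½LI² = ½(5.843×10^-3)(1.13)² = 3.731×10^-3 J.

U ≈ 3.73 mJ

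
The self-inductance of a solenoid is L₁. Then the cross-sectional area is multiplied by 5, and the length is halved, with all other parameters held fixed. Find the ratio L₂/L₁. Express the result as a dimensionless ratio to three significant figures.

For a solenoid, L ∝ μᵣN²A/ℓ.
L₂/L₁ = (5) × (0.5)^-1 = 10.0.

L₂/L₁ = 10.0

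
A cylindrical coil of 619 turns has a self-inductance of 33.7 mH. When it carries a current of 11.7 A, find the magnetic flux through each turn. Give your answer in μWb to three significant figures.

From L = NΦ_B/I, the flux per turn is Φ_B = LI/N.
Φ_B = (3.370×10^-2 H)(11.7 A)/619 = 6.370×10^-4 Wb.

Φ_B ≈ 637 μWb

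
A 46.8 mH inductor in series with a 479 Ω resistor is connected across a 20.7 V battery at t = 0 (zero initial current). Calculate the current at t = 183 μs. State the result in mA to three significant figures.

τ = L/R = 4.680×10^-2/479 = 9.770×10^-5 s; final current I_∞ = ε/R = 20.7/479 = 4.322×10^-2 A.
I(t) = I_∞(1 − e^(−t/τ)) with t/τ = 1.873.
I = (4.322×10^-2)(1 − e^(−1.873)) = 3.657×10^-2 A.

I ≈ 36.6 mA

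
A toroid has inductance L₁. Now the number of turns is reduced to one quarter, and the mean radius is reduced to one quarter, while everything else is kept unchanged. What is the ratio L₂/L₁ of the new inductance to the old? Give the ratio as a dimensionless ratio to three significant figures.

For a toroid, L ∝ μᵣN²A/R.
L₂/L₁ = (0.25)^2 × (0.25)^-1 = 0.250.

L₂/L₁ = 0.250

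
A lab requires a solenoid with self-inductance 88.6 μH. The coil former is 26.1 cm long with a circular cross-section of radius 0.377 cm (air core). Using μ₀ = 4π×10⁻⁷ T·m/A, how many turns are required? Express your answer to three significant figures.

N ≈ 642 turns

A = πr² = π(3.770×10^-3 m)² = 4.465×10^-5 m².
From L = μ₀N²A/ℓ, N = √(Lℓ / (μ₀A)).
N = √[(8.860×10^-5)(0.261) / ((4π×10⁻⁷)×4.465×10^-5)] = √(4.121×10^5) ≈ 642.0.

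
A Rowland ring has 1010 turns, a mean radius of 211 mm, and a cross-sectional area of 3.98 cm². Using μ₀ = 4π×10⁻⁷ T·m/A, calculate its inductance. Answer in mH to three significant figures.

L ≈ 0.385 mH

For a thin toroid, L = μ₀N²A/(2πR).
L = (4π×10⁻⁷)(1010)²(3.980×10^-4) / (2π×0.211 m) = 3.848×10^-4 H.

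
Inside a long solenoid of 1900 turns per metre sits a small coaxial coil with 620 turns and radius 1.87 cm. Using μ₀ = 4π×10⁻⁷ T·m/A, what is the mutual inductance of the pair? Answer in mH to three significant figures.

The outer solenoid produces a uniform field B₁ = μ₀n₁I₁ across the inner coil,
so the flux linkage is N₂Φ = N₂B₁A₂ = μ₀n₁N₂A₂·I₁, giving M = μ₀n₁N₂A₂.
A₂ = πr² = π(1.870×10^-2 m)² = 1.099×10^-3 m².
M = (4π×10⁻⁷)(1900)(620)(1.099×10^-3) = 1.626×10^-3 H.

M ≈ 1.63 mH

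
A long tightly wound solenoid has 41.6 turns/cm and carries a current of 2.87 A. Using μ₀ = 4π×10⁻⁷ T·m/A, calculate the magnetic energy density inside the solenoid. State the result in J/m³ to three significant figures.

u ≈ 89.6 J/m³

B = μ₀nI = (4π×10⁻⁷)(4.160×10^3)(2.87) = 1.500×10^-2 T.
u = B²/(2μ₀) = (1.500×10^-2)²/(2×4π×10⁻⁷) = 89.56 J/m³.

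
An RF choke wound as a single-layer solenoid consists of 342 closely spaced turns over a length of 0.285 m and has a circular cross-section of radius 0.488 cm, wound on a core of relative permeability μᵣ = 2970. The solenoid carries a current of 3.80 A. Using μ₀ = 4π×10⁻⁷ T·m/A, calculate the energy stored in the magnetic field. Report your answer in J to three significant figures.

A = πr² = π(4.880×10^-3 m)² = 7.482×10^-5 m².
L = μ₀μᵣN²A/ℓ = (4π×10⁻⁷)(2970)(342)²(7.482×10^-5)/(0.285) = 0.1146 H.
U = ½LI² = ½(0.1146)(3.80)² = 0.8274 J.

U ≈ 0.827 J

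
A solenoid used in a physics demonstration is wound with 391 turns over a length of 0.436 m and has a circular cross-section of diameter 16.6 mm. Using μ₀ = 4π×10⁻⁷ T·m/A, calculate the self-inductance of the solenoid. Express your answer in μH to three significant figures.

L ≈ 95.4 μH

A = π(d/2)² = π(8.300×10^-3 m)² = 2.164×10^-4 m².
For a long solenoid, L = μ₀N²A/ℓ.
L = (4π×10⁻⁷)(391)²(2.164×10^-4)/(0.436 m) = 9.536×10^-5 H.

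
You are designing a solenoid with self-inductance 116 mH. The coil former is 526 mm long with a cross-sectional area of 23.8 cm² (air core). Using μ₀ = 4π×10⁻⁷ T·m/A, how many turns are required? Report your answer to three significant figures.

N ≈ 4520 turns

A = 23.8 cm² = 2.380×10^-3 m².
From L = μ₀N²A/ℓ, N = √(Lℓ / (μ₀A)).
N = √[(0.116)(0.526) / ((4π×10⁻⁷)×2.380×10^-3)] = √(2.040×10^7) ≈ 4516.8.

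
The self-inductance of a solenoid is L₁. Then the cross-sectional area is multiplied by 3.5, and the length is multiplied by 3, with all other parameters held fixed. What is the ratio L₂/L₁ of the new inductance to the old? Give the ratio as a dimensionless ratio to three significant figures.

L₂/L₁ = 1.17

For a solenoid, L ∝ μᵣN²A/ℓ.
L₂/L₁ = (3.5) × (3)^-1 = 1.17.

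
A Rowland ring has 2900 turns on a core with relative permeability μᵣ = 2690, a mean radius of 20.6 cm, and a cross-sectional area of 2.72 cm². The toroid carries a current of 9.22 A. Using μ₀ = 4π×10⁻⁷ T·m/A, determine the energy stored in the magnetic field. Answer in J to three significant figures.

U ≈ 254 J

L = μ₀μᵣN²A/(2πR) = (4π×10⁻⁷)(2690)(2900)²(2.720×10^-4)/(2π×0.206) = 5.974 H.
U = ½LI² = ½(5.974)(9.22)² = 253.9 J.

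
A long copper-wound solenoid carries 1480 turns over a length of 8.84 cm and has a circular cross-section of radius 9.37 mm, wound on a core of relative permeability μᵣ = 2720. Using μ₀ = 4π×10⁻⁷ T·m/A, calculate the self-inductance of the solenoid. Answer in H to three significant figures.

L ≈ 23.4 H

A = πr² = π(9.370×10^-3 m)² = 2.758×10^-4 m².
For a long solenoid, L = μ₀μᵣN²A/ℓ.
L = (4π×10⁻⁷)(2720)(1480)²(2.758×10^-4)/(8.840×10^-2 m) = 23.36 H.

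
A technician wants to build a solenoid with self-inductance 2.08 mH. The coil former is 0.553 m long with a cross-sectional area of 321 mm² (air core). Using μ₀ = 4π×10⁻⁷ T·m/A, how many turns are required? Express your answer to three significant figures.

A = 321 mm² = 3.210×10^-4 m².
From L = μ₀N²A/ℓ, N = √(Lℓ / (μ₀A)).
N = √[(2.080×10^-3)(0.553) / ((4π×10⁻⁷)×3.210×10^-4)] = √(2.852×10^6) ≈ 1688.6.

N ≈ 1690 turns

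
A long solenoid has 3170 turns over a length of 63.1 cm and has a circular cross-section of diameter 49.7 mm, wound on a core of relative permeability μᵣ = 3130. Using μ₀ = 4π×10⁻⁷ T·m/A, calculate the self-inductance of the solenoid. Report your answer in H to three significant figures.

A = π(d/2)² = π(2.485×10^-2 m)² = 1.940×10^-3 m².
For a long solenoid, L = μ₀μᵣN²A/ℓ.
L = (4π×10⁻⁷)(3130)(3170)²(1.940×10^-3)/(0.631 m) = 121.5 H.

L ≈ 122 H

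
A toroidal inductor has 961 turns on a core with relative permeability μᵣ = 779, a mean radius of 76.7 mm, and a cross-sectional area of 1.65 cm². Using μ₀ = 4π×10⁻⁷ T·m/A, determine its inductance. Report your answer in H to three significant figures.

For a thin toroid, L = μ₀μᵣN²A/(2πR).
L = (4π×10⁻⁷)(779)(961)²(1.650×10^-4) / (2π×7.670×10^-2 m) = 0.3095 H.

L ≈ 0.310 H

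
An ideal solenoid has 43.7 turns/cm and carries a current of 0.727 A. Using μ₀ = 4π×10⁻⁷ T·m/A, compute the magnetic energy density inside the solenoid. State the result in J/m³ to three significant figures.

u ≈ 6.34 J/m³

B = μ₀nI = (4π×10⁻⁷)(4.370×10^3)(0.727) = 3.992×10^-3 T.
u = B²/(2μ₀) = (3.992×10^-3)²/(2×4π×10⁻⁷) = 6.342 J/m³.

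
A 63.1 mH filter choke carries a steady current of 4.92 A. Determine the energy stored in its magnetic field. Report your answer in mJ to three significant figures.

U ≈ 764 mJ

Stored magnetic energy: U = ½LI².
U = ½(6.310×10^-2 H)(4.92 A)² = 0.7637 J.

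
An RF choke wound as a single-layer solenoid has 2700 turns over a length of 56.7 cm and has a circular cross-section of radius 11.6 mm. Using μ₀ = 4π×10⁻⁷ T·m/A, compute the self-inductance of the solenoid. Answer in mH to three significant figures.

L ≈ 6.83 mH

A = πr² = π(1.160×10^-2 m)² = 4.227×10^-4 m².
For a long solenoid, L = μ₀N²A/ℓ.
L = (4π×10⁻⁷)(2700)²(4.227×10^-4)/(0.567 m) = 6.830×10^-3 H.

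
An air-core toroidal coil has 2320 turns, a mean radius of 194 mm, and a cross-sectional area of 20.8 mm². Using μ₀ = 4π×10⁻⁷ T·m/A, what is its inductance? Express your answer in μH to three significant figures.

For a thin toroid, L = μ₀N²A/(2πR).
L = (4π×10⁻⁷)(2320)²(2.080×10^-5) / (2π×0.194 m) = 1.154×10^-4 H.

L ≈ 115 μH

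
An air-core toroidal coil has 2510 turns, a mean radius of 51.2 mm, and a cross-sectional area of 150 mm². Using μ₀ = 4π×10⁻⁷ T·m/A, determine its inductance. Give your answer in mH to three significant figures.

L ≈ 3.69 mH

For a thin toroid, L = μ₀N²A/(2πR).
L = (4π×10⁻⁷)(2510)²(1.500×10^-4) / (2π×5.120×10^-2 m) = 3.691×10^-3 H.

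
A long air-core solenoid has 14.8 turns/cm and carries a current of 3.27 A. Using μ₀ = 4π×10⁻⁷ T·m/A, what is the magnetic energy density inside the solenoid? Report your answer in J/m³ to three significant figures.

B = μ₀nI = (4π×10⁻⁷)(1.480×10^3)(3.27) = 6.082×10^-3 T.
u = B²/(2μ₀) = (6.082×10^-3)²/(2×4π×10⁻⁷) = 14.72 J/m³.

u ≈ 14.7 J/m³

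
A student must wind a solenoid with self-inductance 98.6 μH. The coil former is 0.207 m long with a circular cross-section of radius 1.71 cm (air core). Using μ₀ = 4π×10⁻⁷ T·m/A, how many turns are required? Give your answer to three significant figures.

N ≈ 133 turns

A = πr² = π(1.710×10^-2 m)² = 9.186×10^-4 m².
From L = μ₀N²A/ℓ, N = √(Lℓ / (μ₀A)).
N = √[(9.860×10^-5)(0.207) / ((4π×10⁻⁷)×9.186×10^-4)] = √(1.768×10^4) ≈ 133.0.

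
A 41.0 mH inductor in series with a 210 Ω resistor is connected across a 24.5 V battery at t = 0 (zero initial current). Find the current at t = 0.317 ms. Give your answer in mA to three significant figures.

I ≈ 93.7 mA

τ = L/R = 4.100×10^-2/210 = 1.952×10^-4 s; final current I_∞ = ε/R = 24.5/210 = 0.1167 A.
I(t) = I_∞(1 − e^(−t/τ)) with t/τ = 1.624.
I = (0.1167)(1 − e^(−1.624)) = 9.366×10^-2 A.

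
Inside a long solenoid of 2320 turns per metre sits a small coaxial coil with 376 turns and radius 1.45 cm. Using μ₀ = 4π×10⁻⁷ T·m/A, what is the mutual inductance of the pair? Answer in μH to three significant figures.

The outer solenoid produces a uniform field B₁ = μ₀n₁I₁ across the inner coil,
so the flux linkage is N₂Φ = N₂B₁A₂ = μ₀n₁N₂A₂·I₁, giving M = μ₀n₁N₂A₂.
A₂ = πr² = π(1.450×10^-2 m)² = 6.605×10^-4 m².
M = (4π×10⁻⁷)(2320)(376)(6.605×10^-4) = 7.241×10^-4 H.

M ≈ 724 μH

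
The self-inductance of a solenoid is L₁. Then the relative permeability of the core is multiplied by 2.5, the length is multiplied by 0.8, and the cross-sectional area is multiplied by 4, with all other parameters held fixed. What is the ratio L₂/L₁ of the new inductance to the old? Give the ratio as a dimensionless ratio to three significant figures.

For a solenoid, L ∝ μᵣN²A/ℓ.
L₂/L₁ = (2.5) × (0.8)^-1 × (4) = 12.5.

L₂/L₁ = 12.5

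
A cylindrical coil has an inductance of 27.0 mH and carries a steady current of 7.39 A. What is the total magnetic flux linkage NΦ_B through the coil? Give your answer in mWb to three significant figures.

From L = NΦ_B/I, the flux linkage is NΦ_B = LI.
NΦ_B = (2.700×10^-2 H)(7.39 A) = 0.1995 Wb.

NΦ_B ≈ 200 mWb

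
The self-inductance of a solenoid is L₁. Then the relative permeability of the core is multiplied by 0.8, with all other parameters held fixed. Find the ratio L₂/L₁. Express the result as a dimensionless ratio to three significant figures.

For a solenoid, L ∝ μᵣN²A/ℓ.
L₂/L₁ = (0.8) = 0.800.

L₂/L₁ = 0.800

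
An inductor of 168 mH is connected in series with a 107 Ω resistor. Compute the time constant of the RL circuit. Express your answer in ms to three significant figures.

τ = L/R = (0.168 H)/(107 Ω) = 1.570×10^-3 s.

τ ≈ 1.57 ms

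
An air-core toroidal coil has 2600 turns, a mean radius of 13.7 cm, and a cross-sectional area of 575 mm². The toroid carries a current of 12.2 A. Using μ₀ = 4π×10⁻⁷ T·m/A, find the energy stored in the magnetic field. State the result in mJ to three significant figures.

L = μ₀N²A/(2πR) = (4π×10⁻⁷)(2600)²(5.750×10^-4)/(2π×0.137) = 5.674×10^-3 H.
U = ½LI² = ½(5.674×10^-3)(12.2)² = 0.4223 J.

U ≈ 422 mJ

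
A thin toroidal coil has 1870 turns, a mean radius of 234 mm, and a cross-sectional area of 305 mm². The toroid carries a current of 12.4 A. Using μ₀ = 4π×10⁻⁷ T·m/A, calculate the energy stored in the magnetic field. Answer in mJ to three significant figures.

L = μ₀N²A/(2πR) = (4π×10⁻⁷)(1870)²(3.050×10^-4)/(2π×0.234) = 9.116×10^-4 H.
U = ½LI² = ½(9.116×10^-4)(12.4)² = 7.008×10^-2 J.

U ≈ 70.1 mJ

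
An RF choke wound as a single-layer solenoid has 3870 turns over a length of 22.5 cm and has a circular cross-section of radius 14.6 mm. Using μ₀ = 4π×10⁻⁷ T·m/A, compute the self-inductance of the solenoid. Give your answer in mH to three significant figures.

L ≈ 56.0 mH

A = πr² = π(1.460×10^-2 m)² = 6.697×10^-4 m².
For a long solenoid, L = μ₀N²A/ℓ.
L = (4π×10⁻⁷)(3870)²(6.697×10^-4)/(0.225 m) = 5.602×10^-2 H.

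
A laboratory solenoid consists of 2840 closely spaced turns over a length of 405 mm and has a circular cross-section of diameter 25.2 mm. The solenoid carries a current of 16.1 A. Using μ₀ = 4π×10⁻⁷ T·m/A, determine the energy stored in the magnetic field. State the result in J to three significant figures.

U ≈ 1.62 J

A = π(d/2)² = π(1.260×10^-2 m)² = 4.988×10^-4 m².
L = μ₀N²A/ℓ = (4π×10⁻⁷)(2840)²(4.988×10^-4)/(0.405) = 1.248×10^-2 H.
U = ½LI² = ½(1.248×10^-2)(16.1)² = 1.618 J.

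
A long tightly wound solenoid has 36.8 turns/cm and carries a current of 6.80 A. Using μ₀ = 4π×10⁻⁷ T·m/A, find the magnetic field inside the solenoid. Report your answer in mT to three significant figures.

Inside a long solenoid, B = μ₀nI.
B = (4π×10⁻⁷)(3.680×10^3 m⁻¹)(6.80 A) = 3.1446×10^-2 T.

B ≈ 31.4 mT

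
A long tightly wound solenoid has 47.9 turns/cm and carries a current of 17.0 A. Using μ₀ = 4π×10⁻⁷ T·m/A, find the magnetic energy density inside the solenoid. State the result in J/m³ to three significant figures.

u ≈ 4170 J/m³

B = μ₀nI = (4π×10⁻⁷)(4.790×10^3)(17.0) = 0.1023 T.
u = B²/(2μ₀) = (0.1023)²/(2×4π×10⁻⁷) = 4.166×10^3 J/m³.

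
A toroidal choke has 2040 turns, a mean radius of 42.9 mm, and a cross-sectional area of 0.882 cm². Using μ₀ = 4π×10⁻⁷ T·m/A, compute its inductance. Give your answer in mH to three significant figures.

For a thin toroid, L = μ₀N²A/(2πR).
L = (4π×10⁻⁷)(2040)²(8.820×10^-5) / (2π×4.290×10^-2 m) = 1.711×10^-3 H.

L ≈ 1.71 mH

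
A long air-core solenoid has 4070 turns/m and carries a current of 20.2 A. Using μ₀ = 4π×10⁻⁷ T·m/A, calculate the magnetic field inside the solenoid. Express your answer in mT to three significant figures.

Inside a long solenoid, B = μ₀nI.
B = (4π×10⁻⁷)(4.070×10^3 m⁻¹)(20.2 A) = 0.1033 T.

B ≈ 103 mT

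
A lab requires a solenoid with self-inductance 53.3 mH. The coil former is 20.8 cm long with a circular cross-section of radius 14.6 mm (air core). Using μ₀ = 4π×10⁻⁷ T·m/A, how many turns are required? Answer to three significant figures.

N ≈ 3630 turns

A = πr² = π(1.460×10^-2 m)² = 6.697×10^-4 m².
From L = μ₀N²A/ℓ, N = √(Lℓ / (μ₀A)).
N = √[(5.330×10^-2)(0.208) / ((4π×10⁻⁷)×6.697×10^-4)] = √(1.317×10^7) ≈ 3629.6.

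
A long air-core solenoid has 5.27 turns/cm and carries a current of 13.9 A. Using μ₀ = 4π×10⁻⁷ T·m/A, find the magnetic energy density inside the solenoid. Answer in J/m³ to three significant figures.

B = μ₀nI = (4π×10⁻⁷)(527)(13.9) = 9.205×10^-3 T.
u = B²/(2μ₀) = (9.205×10^-3)²/(2×4π×10⁻⁷) = 33.72 J/m³.

u ≈ 33.7 J/m³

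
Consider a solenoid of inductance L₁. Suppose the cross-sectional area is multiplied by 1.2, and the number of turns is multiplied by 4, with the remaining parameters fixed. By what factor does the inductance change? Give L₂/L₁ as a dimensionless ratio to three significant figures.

L₂/L₁ = 19.2

For a solenoid, L ∝ μᵣN²A/ℓ.
L₂/L₁ = (1.2) × (4)^2 = 19.2.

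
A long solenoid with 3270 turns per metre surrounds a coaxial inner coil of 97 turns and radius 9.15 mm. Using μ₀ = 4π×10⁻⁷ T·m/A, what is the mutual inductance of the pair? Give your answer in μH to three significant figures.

M ≈ 105 μH

The outer solenoid produces a uniform field B₁ = μ₀n₁I₁ across the inner coil,
so the flux linkage is N₂Φ = N₂B₁A₂ = μ₀n₁N₂A₂·I₁, giving M = μ₀n₁N₂A₂.
A₂ = πr² = π(9.150×10^-3 m)² = 2.630×10^-4 m².
M = (4π×10⁻⁷)(3270)(97)(2.630×10^-4) = 1.048×10^-4 H.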